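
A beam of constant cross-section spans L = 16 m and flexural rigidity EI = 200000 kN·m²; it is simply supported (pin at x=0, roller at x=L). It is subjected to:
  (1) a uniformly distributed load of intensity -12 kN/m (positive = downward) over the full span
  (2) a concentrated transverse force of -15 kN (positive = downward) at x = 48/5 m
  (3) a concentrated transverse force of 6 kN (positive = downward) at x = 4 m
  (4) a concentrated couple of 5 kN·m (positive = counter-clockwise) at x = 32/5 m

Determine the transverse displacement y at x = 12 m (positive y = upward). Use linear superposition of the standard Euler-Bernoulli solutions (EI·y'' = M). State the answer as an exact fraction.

Load 1 — uniform load w=-12 kN/m over full span:
  y_1 = -wx(L³-2Lx²+x³)/(24EI) = -(-12)·12·(16³-2·16·12²+12³)/(24·200000) = 114/3125 m
Load 2 — point force P=-15 kN at a=48/5 m (b=L-a=32/5):
  y_2 = -Pa(L-x)(2Lx-a²-x²)/(6LEI)  [x>a] = -(-15)·(48/5)·(16-12)·(2·16·12-(48/5)²-12²)/(6·16·200000) = 693/156250 m
Load 3 — point force P=6 kN at a=4 m (b=L-a=12):
  y_3 = -Pa(L-x)(2Lx-a²-x²)/(6LEI)  [x>a] = -6·4·(16-12)·(2·16·12-4²-12²)/(6·16·200000) = -7/6250 m
Load 4 — applied couple M₀=5 kN·m at a=32/5 m (b=L-a=48/5):
  y_4 = (M₀x³/(6L)-M₀(x-a)²/2+C₁x)/EI  [x>a] with C₁=M₀(3b²-L²)/(6L)=16/15 = (5·12³/(6·16)-5·(12-(32/5))²/2+(16/15)·12)/200000 = 61/500000 m
Superposition: y = Σ y_i = 99793/2500000 m ≈ 0.039917 m

y(12) = 99793/2500000 m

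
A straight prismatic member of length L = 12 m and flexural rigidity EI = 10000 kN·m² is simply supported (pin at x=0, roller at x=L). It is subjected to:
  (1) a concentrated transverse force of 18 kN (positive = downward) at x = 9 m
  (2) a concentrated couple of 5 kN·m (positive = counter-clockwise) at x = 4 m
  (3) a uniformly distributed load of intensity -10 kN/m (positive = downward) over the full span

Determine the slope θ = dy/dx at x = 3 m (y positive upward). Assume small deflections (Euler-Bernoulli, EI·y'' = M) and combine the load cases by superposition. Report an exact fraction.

Load 1 — point force P=18 kN at a=9 m (b=L-a=3):
  θ_1 = -Pb(L²-b²-3x²)/(6LEI)  [x≤a] = -18·3·(12²-3²-3·3²)/(6·12·10000) = -81/10000 rad
Load 2 — applied couple M₀=5 kN·m at a=4 m (b=L-a=8):
  θ_2 = (M₀x²/(2L)+C₁)/EI  [x≤a] with C₁=M₀(3b²-L²)/(6L)=10/3 = (5·3²/(2·12)+(10/3))/10000 = 1/1920 rad
Load 3 — uniform load w=-10 kN/m over full span:
  θ_3 = -w(L³-6Lx²+4x³)/(24EI) = -(-10)·(12³-6·12·3²+4·3³)/(24·10000) = 99/2000 rad
Superposition: θ = Σ θ_i = 10061/240000 rad ≈ 0.041921 rad

θ(3) = 10061/240000 rad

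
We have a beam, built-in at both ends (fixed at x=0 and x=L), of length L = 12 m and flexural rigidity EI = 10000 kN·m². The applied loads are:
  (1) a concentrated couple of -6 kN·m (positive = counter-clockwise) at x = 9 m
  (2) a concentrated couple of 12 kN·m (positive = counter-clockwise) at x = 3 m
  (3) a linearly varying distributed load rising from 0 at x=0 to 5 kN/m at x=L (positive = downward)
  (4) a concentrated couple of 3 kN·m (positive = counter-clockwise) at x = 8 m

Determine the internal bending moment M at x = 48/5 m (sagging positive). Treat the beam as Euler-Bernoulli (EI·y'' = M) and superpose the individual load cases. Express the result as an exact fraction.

Load 1 — applied couple M₀=-6 kN·m at a=9 m (b=L-a=3):
  M_1 = R_Ax - M_A - M₀  [x>a] with R_A=-9/16, M_A=-15/8 = (-9/16)·(48/5) - (-15/8) - (-6) = 99/40 kN·m
Load 2 — applied couple M₀=12 kN·m at a=3 m (b=L-a=9):
  M_2 = R_Ax - M_A - M₀  [x>a] with R_A=9/8, M_A=-9/4 = (9/8)·(48/5) - (-9/4) - 12 = 21/20 kN·m
Load 3 — triangular load w₀=5 kN/m (0→w₀ over full span):
  M_3 = 3w₀Lx/20 - w₀L²/30 - w₀x³/(6L) = 3·5·12·(48/5)/20 - 5·12²/30 - 5·(48/5)³/(6·12) = 24/25 kN·m
Load 4 — applied couple M₀=3 kN·m at a=8 m (b=L-a=4):
  M_4 = R_Ax - M_A - M₀  [x>a] with R_A=1/3, M_A=1 = (1/3)·(48/5) - 1 - 3 = -4/5 kN·m
Superposition: M = Σ M_i = 737/200 kN·m ≈ 3.685000 kN·m

M(48/5) = 737/200 kN·m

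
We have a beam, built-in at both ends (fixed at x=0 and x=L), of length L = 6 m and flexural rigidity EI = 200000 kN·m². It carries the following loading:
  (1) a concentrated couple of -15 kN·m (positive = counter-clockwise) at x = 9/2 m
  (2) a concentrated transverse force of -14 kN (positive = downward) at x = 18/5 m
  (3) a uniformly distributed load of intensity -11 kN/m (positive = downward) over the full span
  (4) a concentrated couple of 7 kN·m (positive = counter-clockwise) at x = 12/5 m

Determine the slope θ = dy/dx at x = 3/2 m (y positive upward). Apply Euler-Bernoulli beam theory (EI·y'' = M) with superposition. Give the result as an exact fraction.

Load 1 — applied couple M₀=-15 kN·m at a=9/2 m (b=L-a=3/2):
  θ_1 = (R_Ax²/2 - M_Ax)/EI  [x≤a] with R_A=-45/16, M_A=-75/16 = ((-45/16)·(3/2)²/2 - (-75/16)·(3/2))/200000 = 99/5120000 rad
Load 2 — point force P=-14 kN at a=18/5 m (b=L-a=12/5):
  θ_2 = -Pb²x(2aL-(3a+b)x)/(2L³EI)  [x≤a] = -(-14)·(12/5)²·(3/2)·(2·(18/5)·6-(3·(18/5)+(12/5))·(3/2))/(2·6³·200000) = 819/25000000 rad
Load 3 — uniform load w=-11 kN/m over full span:
  θ_3 = -wx(L-x)(L-2x)/(12EI) = -(-11)·(3/2)·(6-(3/2))·(6-2·(3/2))/(12·200000) = 297/3200000 rad
Load 4 — applied couple M₀=7 kN·m at a=12/5 m (b=L-a=18/5):
  θ_4 = (R_Ax²/2 - M_Ax)/EI  [x≤a] with R_A=42/25, M_A=21/25 = ((42/25)·(3/2)²/2 - (21/25)·(3/2))/200000 = 63/20000000 rad
Superposition: θ = Σ θ_i = 473787/3200000000 rad ≈ 0.000148 rad

θ(3/2) = 473787/3200000000 rad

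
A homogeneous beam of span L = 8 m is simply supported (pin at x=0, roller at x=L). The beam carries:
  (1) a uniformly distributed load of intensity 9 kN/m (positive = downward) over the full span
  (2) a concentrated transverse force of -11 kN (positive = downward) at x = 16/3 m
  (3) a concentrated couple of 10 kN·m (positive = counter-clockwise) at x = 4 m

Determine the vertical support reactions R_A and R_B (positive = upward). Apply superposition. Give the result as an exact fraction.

R_A = 403/12 kN, R_B = 329/12 kN

Load 1 — uniform load w=9 kN/m over full span:
  R_A = wL/2 = 9·8/2 = 36 kN
  R_B = wL/2 = 9·8/2 = 36 kN
Load 2 — point force P=-11 kN at a=16/3 m (b=L-a=8/3):
  R_A = Pb/L = (-11)·(8/3)/8 = -11/3 kN
  R_B = Pa/L = (-11)·(16/3)/8 = -22/3 kN
Load 3 — applied couple M₀=10 kN·m at a=4 m (b=L-a=4):
  R_A = M₀/L = 10/8 = 5/4 kN
  R_B = -M₀/L = -10/8 = -5/4 kN
Superposition: R_A = 403/12 kN, R_B = 329/12 kN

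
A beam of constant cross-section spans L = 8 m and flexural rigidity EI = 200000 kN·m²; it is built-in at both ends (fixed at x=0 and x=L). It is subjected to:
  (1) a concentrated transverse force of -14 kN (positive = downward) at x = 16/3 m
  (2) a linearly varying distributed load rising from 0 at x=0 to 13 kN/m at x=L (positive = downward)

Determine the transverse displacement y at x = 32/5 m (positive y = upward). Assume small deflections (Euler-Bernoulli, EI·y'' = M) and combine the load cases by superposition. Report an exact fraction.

y(32/5) = -348992/3955078125 m

Load 1 — point force P=-14 kN at a=16/3 m (b=L-a=8/3):
  y_1 = -Pa²(L-x)²(3bL-(3b+a)(L-x))/(6L³EI)  [x>a] = -(-14)·(16/3)²·(8-(32/5))²·(3·(8/3)·8-(3·(8/3)+(16/3))·(8-(32/5)))/(6·8³·200000) = 448/6328125 m
Load 2 — triangular load w₀=13 kN/m (0→w₀ over full span):
  y_2 = -w₀x²(L-x)²(x+2L)/(120LEI) = -13·(32/5)²·(8-(32/5))²·((32/5)+2·8)/(120·8·200000) = -23296/146484375 m
Superposition: y = Σ y_i = -348992/3955078125 m ≈ -0.000088 m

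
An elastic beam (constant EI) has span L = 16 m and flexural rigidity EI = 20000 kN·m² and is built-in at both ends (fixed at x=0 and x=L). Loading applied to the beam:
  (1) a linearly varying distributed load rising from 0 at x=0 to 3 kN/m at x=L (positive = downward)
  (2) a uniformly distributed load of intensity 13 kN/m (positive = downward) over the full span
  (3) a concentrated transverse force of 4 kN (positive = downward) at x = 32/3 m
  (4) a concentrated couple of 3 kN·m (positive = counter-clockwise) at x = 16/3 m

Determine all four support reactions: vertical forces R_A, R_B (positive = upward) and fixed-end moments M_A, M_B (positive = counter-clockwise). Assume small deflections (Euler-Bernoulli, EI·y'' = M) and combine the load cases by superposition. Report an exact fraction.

Load 1 — triangular load w₀=3 kN/m (0→w₀ over full span):
  R_A = 3w₀L/20 = 3·3·16/20 = 36/5 kN
  M_A = w₀L²/30 = 3·16²/30 = 128/5 kN·m
  R_B = 7w₀L/20 = 7·3·16/20 = 84/5 kN
  M_B = -w₀L²/20 = -3·16²/20 = -192/5 kN·m
Load 2 — uniform load w=13 kN/m over full span:
  R_A = wL/2 = 13·16/2 = 104 kN
  M_A = wL²/12 = 13·16²/12 = 832/3 kN·m
  R_B = wL/2 = 13·16/2 = 104 kN
  M_B = -wL²/12 = -13·16²/12 = -832/3 kN·m
Load 3 — point force P=4 kN at a=32/3 m (b=L-a=16/3):
  R_A = Pb²(3a+b)/L³ = 4·(16/3)²·(3·(32/3)+(16/3))/16³ = 28/27 kN
  M_A = Pab²/L² = 4·(32/3)·(16/3)²/16² = 128/27 kN·m
  R_B = Pa²(a+3b)/L³ = 4·(32/3)²·((32/3)+3·(16/3))/16³ = 80/27 kN
  M_B = -Pa²b/L² = -4·(32/3)²·(16/3)/16² = -256/27 kN·m
Load 4 — applied couple M₀=3 kN·m at a=16/3 m (b=L-a=32/3):
  R_A = 6M₀ab/L³ = 6·3·(16/3)·(32/3)/16³ = 1/4 kN
  M_A = M₀b(2a-b)/L² = 3·(32/3)·(2·(16/3)-(32/3))/16² = 0 kN·m
  R_B = -6M₀ab/L³ = -6·3·(16/3)·(32/3)/16³ = -1/4 kN
  M_B = M₀a(2b-a)/L² = 3·(16/3)·(2·(32/3)-(16/3))/16² = 1 kN·m
Superposition: R_A = 60743/540 kN, M_A = 41536/135 kN·m, R_B = 66697/540 kN, M_B = -43769/135 kN·m

R_A = 60743/540 kN, M_A = 41536/135 kN·m, R_B = 66697/540 kN, M_B = -43769/135 kN·m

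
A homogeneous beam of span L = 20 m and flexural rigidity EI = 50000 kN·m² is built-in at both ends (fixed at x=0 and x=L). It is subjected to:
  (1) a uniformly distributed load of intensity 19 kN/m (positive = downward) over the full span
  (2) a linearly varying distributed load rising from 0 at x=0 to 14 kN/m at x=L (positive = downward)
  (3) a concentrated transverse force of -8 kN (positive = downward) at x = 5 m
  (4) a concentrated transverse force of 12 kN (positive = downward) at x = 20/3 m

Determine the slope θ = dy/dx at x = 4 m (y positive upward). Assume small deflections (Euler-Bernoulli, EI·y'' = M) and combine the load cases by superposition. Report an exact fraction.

Load 1 — uniform load w=19 kN/m over full span:
  θ_1 = -wx(L-x)(L-2x)/(12EI) = -19·4·(20-4)·(20-2·4)/(12·50000) = -76/3125 rad
Load 2 — triangular load w₀=14 kN/m (0→w₀ over full span):
  θ_2 = -w₀(2x(L-x)(L-2x)(x+2L)+x²(L-x)²)/(120LEI) = -14·(2·4·(20-4)·(20-2·4)·(4+2·20)+4²·(20-4)²)/(120·20·50000) = -392/46875 rad
Load 3 — point force P=-8 kN at a=5 m (b=L-a=15):
  θ_3 = -Pb²x(2aL-(3a+b)x)/(2L³EI)  [x≤a] = -(-8)·15²·4·(2·5·20-(3·5+15)·4)/(2·20³·50000) = 9/12500 rad
Load 4 — point force P=12 kN at a=20/3 m (b=L-a=40/3):
  θ_4 = -Pb²x(2aL-(3a+b)x)/(2L³EI)  [x≤a] = -12·(40/3)²·4·(2·(20/3)·20-(3·(20/3)+(40/3))·4)/(2·20³·50000) = -8/5625 rad
Superposition: θ = Σ θ_i = -18779/562500 rad ≈ -0.033385 rad

θ(4) = -18779/562500 rad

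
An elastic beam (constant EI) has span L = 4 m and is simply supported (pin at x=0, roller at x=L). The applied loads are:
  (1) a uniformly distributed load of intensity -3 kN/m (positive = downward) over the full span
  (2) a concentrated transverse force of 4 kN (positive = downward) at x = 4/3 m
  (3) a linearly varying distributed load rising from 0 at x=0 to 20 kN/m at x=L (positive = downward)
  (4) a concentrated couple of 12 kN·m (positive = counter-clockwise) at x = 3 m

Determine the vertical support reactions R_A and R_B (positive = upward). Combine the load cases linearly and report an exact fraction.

Load 1 — uniform load w=-3 kN/m over full span:
  R_A = wL/2 = (-3)·4/2 = -6 kN
  R_B = wL/2 = (-3)·4/2 = -6 kN
Load 2 — point force P=4 kN at a=4/3 m (b=L-a=8/3):
  R_A = Pb/L = 4·(8/3)/4 = 8/3 kN
  R_B = Pa/L = 4·(4/3)/4 = 4/3 kN
Load 3 — triangular load w₀=20 kN/m (0→w₀ over full span):
  R_A = w₀L/6 = 20·4/6 = 40/3 kN
  R_B = w₀L/3 = 20·4/3 = 80/3 kN
Load 4 — applied couple M₀=12 kN·m at a=3 m (b=L-a=1):
  R_A = M₀/L = 12/4 = 3 kN
  R_B = -M₀/L = -12/4 = -3 kN
Superposition: R_A = 13 kN, R_B = 19 kN

R_A = 13 kN, R_B = 19 kN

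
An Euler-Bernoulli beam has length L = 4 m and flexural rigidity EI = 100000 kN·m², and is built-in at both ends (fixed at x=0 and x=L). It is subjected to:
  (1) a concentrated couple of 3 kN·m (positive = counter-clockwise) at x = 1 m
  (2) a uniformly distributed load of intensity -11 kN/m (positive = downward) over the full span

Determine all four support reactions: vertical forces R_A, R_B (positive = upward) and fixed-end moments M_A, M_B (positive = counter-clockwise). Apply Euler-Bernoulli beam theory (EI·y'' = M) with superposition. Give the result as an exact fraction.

R_A = -677/32 kN, M_A = -731/48 kN·m, R_B = -731/32 kN, M_B = 749/48 kN·m

Load 1 — applied couple M₀=3 kN·m at a=1 m (b=L-a=3):
  R_A = 6M₀ab/L³ = 6·3·1·3/4³ = 27/32 kN
  M_A = M₀b(2a-b)/L² = 3·3·(2·1-3)/4² = -9/16 kN·m
  R_B = -6M₀ab/L³ = -6·3·1·3/4³ = -27/32 kN
  M_B = M₀a(2b-a)/L² = 3·1·(2·3-1)/4² = 15/16 kN·m
Load 2 — uniform load w=-11 kN/m over full span:
  R_A = wL/2 = (-11)·4/2 = -22 kN
  M_A = wL²/12 = (-11)·4²/12 = -44/3 kN·m
  R_B = wL/2 = (-11)·4/2 = -22 kN
  M_B = -wL²/12 = -(-11)·4²/12 = 44/3 kN·m
Superposition: R_A = -677/32 kN, M_A = -731/48 kN·m, R_B = -731/32 kN, M_B = 749/48 kN·m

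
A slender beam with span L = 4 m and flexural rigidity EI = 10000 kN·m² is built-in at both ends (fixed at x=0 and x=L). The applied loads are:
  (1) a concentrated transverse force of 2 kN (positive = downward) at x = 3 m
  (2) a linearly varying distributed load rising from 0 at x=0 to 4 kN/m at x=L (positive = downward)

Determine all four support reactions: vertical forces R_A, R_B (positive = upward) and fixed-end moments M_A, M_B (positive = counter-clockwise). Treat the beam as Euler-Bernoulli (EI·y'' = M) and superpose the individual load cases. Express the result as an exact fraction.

Load 1 — point force P=2 kN at a=3 m (b=L-a=1):
  R_A = Pb²(3a+b)/L³ = 2·1²·(3·3+1)/4³ = 5/16 kN
  M_A = Pab²/L² = 2·3·1²/4² = 3/8 kN·m
  R_B = Pa²(a+3b)/L³ = 2·3²·(3+3·1)/4³ = 27/16 kN
  M_B = -Pa²b/L² = -2·3²·1/4² = -9/8 kN·m
Load 2 — triangular load w₀=4 kN/m (0→w₀ over full span):
  R_A = 3w₀L/20 = 3·4·4/20 = 12/5 kN
  M_A = w₀L²/30 = 4·4²/30 = 32/15 kN·m
  R_B = 7w₀L/20 = 7·4·4/20 = 28/5 kN
  M_B = -w₀L²/20 = -4·4²/20 = -16/5 kN·m
Superposition: R_A = 217/80 kN, M_A = 301/120 kN·m, R_B = 583/80 kN, M_B = -173/40 kN·m

R_A = 217/80 kN, M_A = 301/120 kN·m, R_B = 583/80 kN, M_B = -173/40 kN·m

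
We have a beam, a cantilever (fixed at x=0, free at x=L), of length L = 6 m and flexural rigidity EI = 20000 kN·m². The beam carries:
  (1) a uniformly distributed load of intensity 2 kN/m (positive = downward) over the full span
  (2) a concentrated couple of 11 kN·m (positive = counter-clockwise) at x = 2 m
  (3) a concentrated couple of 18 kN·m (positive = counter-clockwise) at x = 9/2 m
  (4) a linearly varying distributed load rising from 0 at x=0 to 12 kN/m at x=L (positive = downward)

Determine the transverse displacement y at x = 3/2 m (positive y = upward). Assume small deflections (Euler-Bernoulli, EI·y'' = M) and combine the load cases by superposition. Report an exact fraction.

Load 1 — uniform load w=2 kN/m over full span:
  y_1 = -wx²(x²-4Lx+6L²)/(24EI) = -2·(3/2)²·((3/2)²-4·6·(3/2)+6·6²)/(24·20000) = -2187/1280000 m
Load 2 — applied couple M₀=11 kN·m at a=2 m (b=L-a=4):
  y_2 = M₀x²/(2EI)  [x≤a] = 11·(3/2)²/(2·20000) = 99/160000 m
Load 3 — applied couple M₀=18 kN·m at a=9/2 m (b=L-a=3/2):
  y_3 = M₀x²/(2EI)  [x≤a] = 18·(3/2)²/(2·20000) = 81/80000 m
Load 4 — triangular load w₀=12 kN/m (0→w₀ over full span):
  y_4 = (w₀Lx³/12-w₀L²x²/6-w₀x⁵/(120L))/EI = (12·6·(3/2)³/12-12·6²·(3/2)²/6-12·(3/2)⁵/(120·6))/20000 = -90801/12800000 m
Superposition: y = Σ y_i = -91791/12800000 m ≈ -0.007171 m

y(3/2) = -91791/12800000 m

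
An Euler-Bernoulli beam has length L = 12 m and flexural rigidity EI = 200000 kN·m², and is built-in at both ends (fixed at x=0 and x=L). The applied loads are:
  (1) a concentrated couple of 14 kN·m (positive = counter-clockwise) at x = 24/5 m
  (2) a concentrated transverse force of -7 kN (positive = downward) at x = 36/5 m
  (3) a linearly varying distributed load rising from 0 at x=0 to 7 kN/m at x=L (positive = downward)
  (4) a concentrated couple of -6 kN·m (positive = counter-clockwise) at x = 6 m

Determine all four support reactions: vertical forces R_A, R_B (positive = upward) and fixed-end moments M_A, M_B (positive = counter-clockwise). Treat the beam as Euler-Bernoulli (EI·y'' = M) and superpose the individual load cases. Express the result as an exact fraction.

Load 1 — applied couple M₀=14 kN·m at a=24/5 m (b=L-a=36/5):
  R_A = 6M₀ab/L³ = 6·14·(24/5)·(36/5)/12³ = 42/25 kN
  M_A = M₀b(2a-b)/L² = 14·(36/5)·(2·(24/5)-(36/5))/12² = 42/25 kN·m
  R_B = -6M₀ab/L³ = -6·14·(24/5)·(36/5)/12³ = -42/25 kN
  M_B = M₀a(2b-a)/L² = 14·(24/5)·(2·(36/5)-(24/5))/12² = 112/25 kN·m
Load 2 — point force P=-7 kN at a=36/5 m (b=L-a=24/5):
  R_A = Pb²(3a+b)/L³ = (-7)·(24/5)²·(3·(36/5)+(24/5))/12³ = -308/125 kN
  M_A = Pab²/L² = (-7)·(36/5)·(24/5)²/12² = -1008/125 kN·m
  R_B = Pa²(a+3b)/L³ = (-7)·(36/5)²·((36/5)+3·(24/5))/12³ = -567/125 kN
  M_B = -Pa²b/L² = -(-7)·(36/5)²·(24/5)/12² = 1512/125 kN·m
Load 3 — triangular load w₀=7 kN/m (0→w₀ over full span):
  R_A = 3w₀L/20 = 3·7·12/20 = 63/5 kN
  M_A = w₀L²/30 = 7·12²/30 = 168/5 kN·m
  R_B = 7w₀L/20 = 7·7·12/20 = 147/5 kN
  M_B = -w₀L²/20 = -7·12²/20 = -252/5 kN·m
Load 4 — applied couple M₀=-6 kN·m at a=6 m (b=L-a=6):
  R_A = 6M₀ab/L³ = 6·(-6)·6·6/12³ = -3/4 kN
  M_A = M₀b(2a-b)/L² = (-6)·6·(2·6-6)/12² = -3/2 kN·m
  R_B = -6M₀ab/L³ = -6·(-6)·6·6/12³ = 3/4 kN
  M_B = M₀a(2b-a)/L² = (-6)·6·(2·6-6)/12² = -3/2 kN·m
Superposition: R_A = 5533/500 kN, M_A = 6429/250 kN·m, R_B = 11967/500 kN, M_B = -8831/250 kN·m

R_A = 5533/500 kN, M_A = 6429/250 kN·m, R_B = 11967/500 kN, M_B = -8831/250 kN·m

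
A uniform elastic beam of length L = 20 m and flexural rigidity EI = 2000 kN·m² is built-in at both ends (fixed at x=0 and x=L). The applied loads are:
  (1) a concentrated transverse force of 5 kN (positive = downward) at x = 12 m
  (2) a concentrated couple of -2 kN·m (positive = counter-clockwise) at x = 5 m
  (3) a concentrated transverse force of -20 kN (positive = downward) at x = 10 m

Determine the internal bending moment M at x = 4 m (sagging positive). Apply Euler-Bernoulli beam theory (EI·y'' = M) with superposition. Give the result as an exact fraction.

Load 1 — point force P=5 kN at a=12 m (b=L-a=8):
  M_1 = Pb²(3a+b)x/L³ - Pab²/L²  [x≤a] = 5·8²·(3·12+8)·4/20³ - 5·12·8²/20² = -64/25 kN·m
Load 2 — applied couple M₀=-2 kN·m at a=5 m (b=L-a=15):
  M_2 = R_Ax - M_A  [x≤a] with R_A=-9/80, M_A=3/8 = (-9/80)·4 - (3/8) = -33/40 kN·m
Load 3 — point force P=-20 kN at a=10 m (b=L-a=10):
  M_3 = Pb²(3a+b)x/L³ - Pab²/L²  [x≤a] = (-20)·10²·(3·10+10)·4/20³ - (-20)·10·10²/20² = 10 kN·m
Superposition: M = Σ M_i = 1323/200 kN·m ≈ 6.615000 kN·m

M(4) = 1323/200 kN·m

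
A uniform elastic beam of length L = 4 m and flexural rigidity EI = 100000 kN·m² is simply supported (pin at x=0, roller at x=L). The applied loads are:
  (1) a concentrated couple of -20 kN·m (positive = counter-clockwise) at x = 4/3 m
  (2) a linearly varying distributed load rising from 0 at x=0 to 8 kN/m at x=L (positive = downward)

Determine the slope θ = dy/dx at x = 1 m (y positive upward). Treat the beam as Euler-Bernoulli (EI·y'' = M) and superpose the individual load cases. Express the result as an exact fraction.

Load 1 — applied couple M₀=-20 kN·m at a=4/3 m (b=L-a=8/3):
  θ_1 = (M₀x²/(2L)+C₁)/EI  [x≤a] with C₁=M₀(3b²-L²)/(6L)=-40/9 = ((-20)·1²/(2·4)+(-40/9))/100000 = -1/14400 rad
Load 2 — triangular load w₀=8 kN/m (0→w₀ over full span):
  θ_2 = -w₀(7L⁴-30L²x²+15x⁴)/(360LEI) = -8·(7·4⁴-30·4²·1²+15·1⁴)/(360·4·100000) = -1327/18000000 rad
Superposition: θ = Σ θ_i = -859/6000000 rad ≈ -0.000143 rad

θ(1) = -859/6000000 rad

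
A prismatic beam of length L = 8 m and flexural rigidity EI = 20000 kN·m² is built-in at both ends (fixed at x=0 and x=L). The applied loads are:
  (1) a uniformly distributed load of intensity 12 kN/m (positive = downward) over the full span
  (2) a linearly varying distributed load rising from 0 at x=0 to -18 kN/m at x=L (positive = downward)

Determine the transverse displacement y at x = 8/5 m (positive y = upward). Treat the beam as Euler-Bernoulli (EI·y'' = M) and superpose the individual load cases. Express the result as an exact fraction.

Load 1 — uniform load w=12 kN/m over full span:
  y_1 = -wx²(L-x)²/(24EI) = -12·(8/5)²·(8-(8/5))²/(24·20000) = -1024/390625 m
Load 2 — triangular load w₀=-18 kN/m (0→w₀ over full span):
  y_2 = -w₀x²(L-x)²(x+2L)/(120LEI) = -(-18)·(8/5)²·(8-(8/5))²·((8/5)+2·8)/(120·8·20000) = 16896/9765625 m
Superposition: y = Σ y_i = -8704/9765625 m ≈ -0.000891 m

y(8/5) = -8704/9765625 m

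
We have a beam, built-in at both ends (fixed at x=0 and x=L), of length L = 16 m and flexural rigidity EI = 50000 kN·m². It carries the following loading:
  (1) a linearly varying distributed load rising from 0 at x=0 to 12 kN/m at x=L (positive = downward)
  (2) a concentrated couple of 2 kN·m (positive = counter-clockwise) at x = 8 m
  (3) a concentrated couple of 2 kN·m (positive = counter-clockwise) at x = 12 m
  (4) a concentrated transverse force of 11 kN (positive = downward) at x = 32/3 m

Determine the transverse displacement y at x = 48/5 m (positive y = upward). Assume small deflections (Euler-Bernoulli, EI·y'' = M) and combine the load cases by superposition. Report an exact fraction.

Load 1 — triangular load w₀=12 kN/m (0→w₀ over full span):
  y_1 = -w₀x²(L-x)²(x+2L)/(120LEI) = -12·(48/5)²·(16-(48/5))²·((48/5)+2·16)/(120·16·50000) = -958464/48828125 m
Load 2 — applied couple M₀=2 kN·m at a=8 m (b=L-a=8):
  y_2 = (R_Ax³/6 - M_Ax²/2 - M₀(x-a)²/2)/EI  [x>a] with R_A=3/16, M_A=1/2 = ((3/16)·(48/5)³/6 - (1/2)·(48/5)²/2 - 2·((48/5)-8)²/2)/50000 = 16/390625 m
Load 3 — applied couple M₀=2 kN·m at a=12 m (b=L-a=4):
  y_3 = (R_Ax³/6 - M_Ax²/2)/EI  [x≤a] with R_A=9/64, M_A=5/8 = ((9/64)·(48/5)³/6 - (5/8)·(48/5)²/2)/50000 = -63/390625 m
Load 4 — point force P=11 kN at a=32/3 m (b=L-a=16/3):
  y_4 = -Pb²x²(3aL-(3a+b)x)/(6L³EI)  [x≤a] = -11·(16/3)²·(48/5)²·(3·(32/3)·16-(3·(32/3)+(16/3))·(48/5))/(6·16³·50000) = -1408/390625 m
Superposition: y = Σ y_i = -1140339/48828125 m ≈ -0.023354 m

y(48/5) = -1140339/48828125 m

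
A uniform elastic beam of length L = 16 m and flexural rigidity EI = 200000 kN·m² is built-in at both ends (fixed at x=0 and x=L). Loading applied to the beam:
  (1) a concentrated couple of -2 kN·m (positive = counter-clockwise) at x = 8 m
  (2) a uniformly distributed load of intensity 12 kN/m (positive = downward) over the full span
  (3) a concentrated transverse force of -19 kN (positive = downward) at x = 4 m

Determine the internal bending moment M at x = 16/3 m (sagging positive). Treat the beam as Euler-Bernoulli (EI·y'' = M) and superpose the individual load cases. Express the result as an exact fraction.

M(16/3) = 809/12 kN·m

Load 1 — applied couple M₀=-2 kN·m at a=8 m (b=L-a=8):
  M_1 = R_Ax - M_A  [x≤a] with R_A=-3/16, M_A=-1/2 = (-3/16)·(16/3) - (-1/2) = -1/2 kN·m
Load 2 — uniform load w=12 kN/m over full span:
  M_2 = wLx/2 - wL²/12 - wx²/2 = 12·16·(16/3)/2 - 12·16²/12 - 12·(16/3)²/2 = 256/3 kN·m
Load 3 — point force P=-19 kN at a=4 m (b=L-a=12):
  M_3 = Pa²(a+3b)(L-x)/L³ - Pa²b/L²  [x>a] = (-19)·4²·(4+3·12)·(16-(16/3))/16³ - (-19)·4²·12/16² = -209/12 kN·m
Superposition: M = Σ M_i = 809/12 kN·m ≈ 67.416667 kN·m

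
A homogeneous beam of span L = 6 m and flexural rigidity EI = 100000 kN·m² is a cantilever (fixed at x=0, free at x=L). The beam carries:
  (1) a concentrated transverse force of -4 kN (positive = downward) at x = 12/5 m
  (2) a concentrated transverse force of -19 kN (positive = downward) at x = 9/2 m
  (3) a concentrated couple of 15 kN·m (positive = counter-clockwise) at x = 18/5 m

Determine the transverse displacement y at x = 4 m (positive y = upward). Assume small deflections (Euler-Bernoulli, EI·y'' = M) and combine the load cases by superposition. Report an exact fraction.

y(4) = 119437/18750000 m

Load 1 — point force P=-4 kN at a=12/5 m (b=L-a=18/5):
  y_1 = -Pa²(3x-a)/(6EI)  [x>a] = -(-4)·(12/5)²·(3·4-(12/5))/(6·100000) = 144/390625 m
Load 2 — point force P=-19 kN at a=9/2 m (b=L-a=3/2):
  y_2 = -Px²(3a-x)/(6EI)  [x≤a] = -(-19)·4²·(3·(9/2)-4)/(6·100000) = 361/75000 m
Load 3 — applied couple M₀=15 kN·m at a=18/5 m (b=L-a=12/5):
  y_3 = M₀a(2x-a)/(2EI)  [x>a] = 15·(18/5)·(2·4-(18/5))/(2·100000) = 297/250000 m
Superposition: y = Σ y_i = 119437/18750000 m ≈ 0.006370 m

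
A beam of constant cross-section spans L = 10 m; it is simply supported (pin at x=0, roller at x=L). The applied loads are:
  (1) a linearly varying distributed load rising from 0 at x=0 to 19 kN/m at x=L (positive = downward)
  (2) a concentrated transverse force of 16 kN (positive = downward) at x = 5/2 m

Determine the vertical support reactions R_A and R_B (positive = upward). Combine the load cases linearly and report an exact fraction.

Load 1 — triangular load w₀=19 kN/m (0→w₀ over full span):
  R_A = w₀L/6 = 19·10/6 = 95/3 kN
  R_B = w₀L/3 = 19·10/3 = 190/3 kN
Load 2 — point force P=16 kN at a=5/2 m (b=L-a=15/2):
  R_A = Pb/L = 16·(15/2)/10 = 12 kN
  R_B = Pa/L = 16·(5/2)/10 = 4 kN
Superposition: R_A = 131/3 kN, R_B = 202/3 kN

R_A = 131/3 kN, R_B = 202/3 kN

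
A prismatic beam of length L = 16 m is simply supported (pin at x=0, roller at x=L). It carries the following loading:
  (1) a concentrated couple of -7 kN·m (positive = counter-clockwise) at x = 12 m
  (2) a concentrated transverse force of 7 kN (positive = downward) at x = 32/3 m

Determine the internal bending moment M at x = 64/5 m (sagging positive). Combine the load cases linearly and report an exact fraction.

M(64/5) = 49/3 kN·m

Load 1 — applied couple M₀=-7 kN·m at a=12 m (b=L-a=4):
  M_1 = M₀x/L - M₀  [x>a] = (-7)·(64/5)/16 - (-7) = 7/5 kN·m
Load 2 — point force P=7 kN at a=32/3 m (b=L-a=16/3):
  M_2 = Pa(L-x)/L  [x>a] = 7·(32/3)·(16-(64/5))/16 = 224/15 kN·m
Superposition: M = Σ M_i = 49/3 kN·m ≈ 16.333333 kN·m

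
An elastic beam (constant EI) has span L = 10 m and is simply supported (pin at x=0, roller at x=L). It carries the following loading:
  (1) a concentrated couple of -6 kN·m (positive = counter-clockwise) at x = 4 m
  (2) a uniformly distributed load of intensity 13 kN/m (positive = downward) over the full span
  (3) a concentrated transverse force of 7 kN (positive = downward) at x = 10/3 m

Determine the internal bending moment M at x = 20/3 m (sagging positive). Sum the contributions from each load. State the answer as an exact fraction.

M(20/3) = 1388/9 kN·m

Load 1 — applied couple M₀=-6 kN·m at a=4 m (b=L-a=6):
  M_1 = M₀x/L - M₀  [x>a] = (-6)·(20/3)/10 - (-6) = 2 kN·m
Load 2 — uniform load w=13 kN/m over full span:
  M_2 = wx(L-x)/2 = 13·(20/3)·(10-(20/3))/2 = 1300/9 kN·m
Load 3 — point force P=7 kN at a=10/3 m (b=L-a=20/3):
  M_3 = Pa(L-x)/L  [x>a] = 7·(10/3)·(10-(20/3))/10 = 70/9 kN·m
Superposition: M = Σ M_i = 1388/9 kN·m ≈ 154.222222 kN·m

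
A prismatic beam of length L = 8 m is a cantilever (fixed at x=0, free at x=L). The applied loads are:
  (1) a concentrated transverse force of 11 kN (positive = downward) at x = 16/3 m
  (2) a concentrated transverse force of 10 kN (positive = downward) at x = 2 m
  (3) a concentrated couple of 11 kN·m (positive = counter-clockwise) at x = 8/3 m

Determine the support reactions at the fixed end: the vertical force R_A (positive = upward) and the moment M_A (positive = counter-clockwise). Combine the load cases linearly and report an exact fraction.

R_A = 21 kN, M_A = 203/3 kN·m

Load 1 — point force P=11 kN at a=16/3 m (b=L-a=8/3):
  R_A = P = 11 kN
  M_A = Pa = 11·(16/3) = 176/3 kN·m
Load 2 — point force P=10 kN at a=2 m (b=L-a=6):
  R_A = P = 10 kN
  M_A = Pa = 10·2 = 20 kN·m
Load 3 — applied couple M₀=11 kN·m at a=8/3 m (b=L-a=16/3):
  R_A = 0 kN
  M_A = -M₀ = -11 kN·m
Superposition: R_A = 21 kN, M_A = 203/3 kN·m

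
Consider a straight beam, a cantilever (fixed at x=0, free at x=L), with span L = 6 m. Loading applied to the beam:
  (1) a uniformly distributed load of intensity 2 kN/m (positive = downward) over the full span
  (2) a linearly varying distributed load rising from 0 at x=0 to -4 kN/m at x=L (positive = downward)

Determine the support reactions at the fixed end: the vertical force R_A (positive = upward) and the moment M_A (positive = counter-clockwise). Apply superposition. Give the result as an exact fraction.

R_A = 0 kN, M_A = -12 kN·m

Load 1 — uniform load w=2 kN/m over full span:
  R_A = wL = 2·6 = 12 kN
  M_A = wL²/2 = 2·6²/2 = 36 kN·m
Load 2 — triangular load w₀=-4 kN/m (0→w₀ over full span):
  R_A = w₀L/2 = (-4)·6/2 = -12 kN
  M_A = w₀L²/3 = (-4)·6²/3 = -48 kN·m
Superposition: R_A = 0 kN, M_A = -12 kN·m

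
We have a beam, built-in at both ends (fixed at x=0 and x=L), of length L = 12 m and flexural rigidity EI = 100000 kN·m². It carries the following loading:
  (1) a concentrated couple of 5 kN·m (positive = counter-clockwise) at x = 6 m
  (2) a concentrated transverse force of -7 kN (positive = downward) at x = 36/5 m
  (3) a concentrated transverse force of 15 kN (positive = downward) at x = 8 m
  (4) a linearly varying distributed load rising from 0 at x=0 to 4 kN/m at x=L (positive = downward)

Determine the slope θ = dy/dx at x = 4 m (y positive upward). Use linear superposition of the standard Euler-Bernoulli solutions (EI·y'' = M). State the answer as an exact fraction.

Load 1 — applied couple M₀=5 kN·m at a=6 m (b=L-a=6):
  θ_1 = (R_Ax²/2 - M_Ax)/EI  [x≤a] with R_A=5/8, M_A=5/4 = ((5/8)·4²/2 - (5/4)·4)/100000 = 0 rad
Load 2 — point force P=-7 kN at a=36/5 m (b=L-a=24/5):
  θ_2 = -Pb²x(2aL-(3a+b)x)/(2L³EI)  [x≤a] = -(-7)·(24/5)²·4·(2·(36/5)·12-(3·(36/5)+(24/5))·4)/(2·12³·100000) = 49/390625 rad
Load 3 — point force P=15 kN at a=8 m (b=L-a=4):
  θ_3 = -Pb²x(2aL-(3a+b)x)/(2L³EI)  [x≤a] = -15·4²·4·(2·8·12-(3·8+4)·4)/(2·12³·100000) = -1/4500 rad
Load 4 — triangular load w₀=4 kN/m (0→w₀ over full span):
  θ_4 = -w₀(2x(L-x)(L-2x)(x+2L)+x²(L-x)²)/(120LEI) = -4·(2·4·(12-4)·(12-2·4)·(4+2·12)+4²·(12-4)²)/(120·12·100000) = -32/140625 rad
Superposition: θ = Σ θ_i = -4561/14062500 rad ≈ -0.000324 rad

θ(4) = -4561/14062500 rad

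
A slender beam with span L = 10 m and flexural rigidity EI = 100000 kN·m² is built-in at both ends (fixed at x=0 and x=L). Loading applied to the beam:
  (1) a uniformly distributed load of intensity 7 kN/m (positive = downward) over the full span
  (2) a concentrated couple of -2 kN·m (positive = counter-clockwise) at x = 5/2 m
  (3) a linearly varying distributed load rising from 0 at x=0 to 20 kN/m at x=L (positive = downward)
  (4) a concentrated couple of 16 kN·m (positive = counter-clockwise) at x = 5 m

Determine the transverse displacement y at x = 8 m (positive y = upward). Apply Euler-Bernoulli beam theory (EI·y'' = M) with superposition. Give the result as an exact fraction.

y(8) = -11417/6000000 m

Load 1 — uniform load w=7 kN/m over full span:
  y_1 = -wx²(L-x)²/(24EI) = -7·8²·(10-8)²/(24·100000) = -7/9375 m
Load 2 — applied couple M₀=-2 kN·m at a=5/2 m (b=L-a=15/2):
  y_2 = (R_Ax³/6 - M_Ax²/2 - M₀(x-a)²/2)/EI  [x>a] with R_A=-9/40, M_A=3/8 = ((-9/40)·8³/6 - (3/8)·8²/2 - (-2)·(8-(5/2))²/2)/100000 = -19/2000000 m
Load 3 — triangular load w₀=20 kN/m (0→w₀ over full span):
  y_3 = -w₀x²(L-x)²(x+2L)/(120LEI) = -20·8²·(10-8)²·(8+2·10)/(120·10·100000) = -56/46875 m
Load 4 — applied couple M₀=16 kN·m at a=5 m (b=L-a=5):
  y_4 = (R_Ax³/6 - M_Ax²/2 - M₀(x-a)²/2)/EI  [x>a] with R_A=12/5, M_A=4 = ((12/5)·8³/6 - 4·8²/2 - 16·(8-5)²/2)/100000 = 3/62500 m
Superposition: y = Σ y_i = -11417/6000000 m ≈ -0.001903 m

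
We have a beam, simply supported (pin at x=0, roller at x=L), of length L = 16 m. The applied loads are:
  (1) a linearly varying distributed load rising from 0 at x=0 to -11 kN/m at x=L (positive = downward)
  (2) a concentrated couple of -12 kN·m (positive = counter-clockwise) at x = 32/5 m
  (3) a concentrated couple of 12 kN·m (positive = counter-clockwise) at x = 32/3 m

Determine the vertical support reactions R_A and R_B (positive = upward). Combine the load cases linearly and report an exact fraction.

Load 1 — triangular load w₀=-11 kN/m (0→w₀ over full span):
  R_A = w₀L/6 = (-11)·16/6 = -88/3 kN
  R_B = w₀L/3 = (-11)·16/3 = -176/3 kN
Load 2 — applied couple M₀=-12 kN·m at a=32/5 m (b=L-a=48/5):
  R_A = M₀/L = (-12)/16 = -3/4 kN
  R_B = -M₀/L = -(-12)/16 = 3/4 kN
Load 3 — applied couple M₀=12 kN·m at a=32/3 m (b=L-a=16/3):
  R_A = M₀/L = 12/16 = 3/4 kN
  R_B = -M₀/L = -12/16 = -3/4 kN
Superposition: R_A = -88/3 kN, R_B = -176/3 kN

R_A = -88/3 kN, R_B = -176/3 kN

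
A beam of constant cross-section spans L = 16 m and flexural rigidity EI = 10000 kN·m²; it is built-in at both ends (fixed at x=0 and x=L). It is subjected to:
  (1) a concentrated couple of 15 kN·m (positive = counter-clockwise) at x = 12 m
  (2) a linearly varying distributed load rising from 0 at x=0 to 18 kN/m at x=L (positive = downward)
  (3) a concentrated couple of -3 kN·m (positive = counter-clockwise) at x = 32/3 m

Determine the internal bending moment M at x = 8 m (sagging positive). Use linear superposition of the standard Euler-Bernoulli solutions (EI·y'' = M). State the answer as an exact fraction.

M(8) = 395/4 kN·m

Load 1 — applied couple M₀=15 kN·m at a=12 m (b=L-a=4):
  M_1 = R_Ax - M_A  [x≤a] with R_A=135/128, M_A=75/16 = (135/128)·8 - (75/16) = 15/4 kN·m
Load 2 — triangular load w₀=18 kN/m (0→w₀ over full span):
  M_2 = 3w₀Lx/20 - w₀L²/30 - w₀x³/(6L) = 3·18·16·8/20 - 18·16²/30 - 18·8³/(6·16) = 96 kN·m
Load 3 — applied couple M₀=-3 kN·m at a=32/3 m (b=L-a=16/3):
  M_3 = R_Ax - M_A  [x≤a] with R_A=-1/4, M_A=-1 = (-1/4)·8 - (-1) = -1 kN·m
Superposition: M = Σ M_i = 395/4 kN·m ≈ 98.750000 kN·m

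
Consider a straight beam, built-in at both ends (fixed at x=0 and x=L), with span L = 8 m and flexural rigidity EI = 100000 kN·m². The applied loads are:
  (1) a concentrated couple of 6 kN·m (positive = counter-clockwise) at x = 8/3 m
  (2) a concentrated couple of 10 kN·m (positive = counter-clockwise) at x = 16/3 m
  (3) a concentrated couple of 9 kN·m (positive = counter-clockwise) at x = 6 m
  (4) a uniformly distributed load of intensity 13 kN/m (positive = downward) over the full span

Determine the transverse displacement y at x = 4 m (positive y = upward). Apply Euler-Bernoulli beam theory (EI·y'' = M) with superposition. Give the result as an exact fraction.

y(4) = -1361/900000 m

Load 1 — applied couple M₀=6 kN·m at a=8/3 m (b=L-a=16/3):
  y_1 = (R_Ax³/6 - M_Ax²/2 - M₀(x-a)²/2)/EI  [x>a] with R_A=1, M_A=0 = (1·4³/6 - 0·4²/2 - 6·(4-(8/3))²/2)/100000 = 1/18750 m
Load 2 — applied couple M₀=10 kN·m at a=16/3 m (b=L-a=8/3):
  y_2 = (R_Ax³/6 - M_Ax²/2)/EI  [x≤a] with R_A=5/3, M_A=10/3 = ((5/3)·4³/6 - (10/3)·4²/2)/100000 = -1/11250 m
Load 3 — applied couple M₀=9 kN·m at a=6 m (b=L-a=2):
  y_3 = (R_Ax³/6 - M_Ax²/2)/EI  [x≤a] with R_A=81/64, M_A=45/16 = ((81/64)·4³/6 - (45/16)·4²/2)/100000 = -9/100000 m
Load 4 — uniform load w=13 kN/m over full span:
  y_4 = -wx²(L-x)²/(24EI) = -13·4²·(8-4)²/(24·100000) = -13/9375 m
Superposition: y = Σ y_i = -1361/900000 m ≈ -0.001512 m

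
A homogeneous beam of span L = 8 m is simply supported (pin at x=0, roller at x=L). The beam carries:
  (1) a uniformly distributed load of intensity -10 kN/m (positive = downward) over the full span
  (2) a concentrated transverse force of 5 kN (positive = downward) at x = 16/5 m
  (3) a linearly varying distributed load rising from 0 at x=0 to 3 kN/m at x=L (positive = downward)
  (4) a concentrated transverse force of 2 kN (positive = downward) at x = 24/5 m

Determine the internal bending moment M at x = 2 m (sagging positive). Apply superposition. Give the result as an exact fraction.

Load 1 — uniform load w=-10 kN/m over full span:
  M_1 = wx(L-x)/2 = (-10)·2·(8-2)/2 = -60 kN·m
Load 2 — point force P=5 kN at a=16/5 m (b=L-a=24/5):
  M_2 = Pbx/L  [x≤a] = 5·(24/5)·2/8 = 6 kN·m
Load 3 — triangular load w₀=3 kN/m (0→w₀ over full span):
  M_3 = w₀Lx/6 - w₀x³/(6L) = 3·8·2/6 - 3·2³/(6·8) = 15/2 kN·m
Load 4 — point force P=2 kN at a=24/5 m (b=L-a=16/5):
  M_4 = Pbx/L  [x≤a] = 2·(16/5)·2/8 = 8/5 kN·m
Superposition: M = Σ M_i = -449/10 kN·m ≈ -44.900000 kN·m

M(2) = -449/10 kN·m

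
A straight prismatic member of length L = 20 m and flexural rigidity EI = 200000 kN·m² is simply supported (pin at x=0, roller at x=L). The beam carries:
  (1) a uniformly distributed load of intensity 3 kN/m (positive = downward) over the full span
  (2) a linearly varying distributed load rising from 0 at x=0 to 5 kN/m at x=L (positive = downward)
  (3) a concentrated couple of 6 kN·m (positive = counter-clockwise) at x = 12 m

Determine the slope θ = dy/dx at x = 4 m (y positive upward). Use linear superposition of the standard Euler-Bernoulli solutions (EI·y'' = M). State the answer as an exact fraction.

θ(4) = -407/56250 rad

Load 1 — uniform load w=3 kN/m over full span:
  θ_1 = -w(L³-6Lx²+4x³)/(24EI) = -3·(20³-6·20·4²+4·4³)/(24·200000) = -99/25000 rad
Load 2 — triangular load w₀=5 kN/m (0→w₀ over full span):
  θ_2 = -w₀(7L⁴-30L²x²+15x⁴)/(360LEI) = -5·(7·20⁴-30·20²·4²+15·4⁴)/(360·20·200000) = -91/28125 rad
Load 3 — applied couple M₀=6 kN·m at a=12 m (b=L-a=8):
  θ_3 = (M₀x²/(2L)+C₁)/EI  [x≤a] with C₁=M₀(3b²-L²)/(6L)=-52/5 = (6·4²/(2·20)+(-52/5))/200000 = -1/25000 rad
Superposition: θ = Σ θ_i = -407/56250 rad ≈ -0.007236 rad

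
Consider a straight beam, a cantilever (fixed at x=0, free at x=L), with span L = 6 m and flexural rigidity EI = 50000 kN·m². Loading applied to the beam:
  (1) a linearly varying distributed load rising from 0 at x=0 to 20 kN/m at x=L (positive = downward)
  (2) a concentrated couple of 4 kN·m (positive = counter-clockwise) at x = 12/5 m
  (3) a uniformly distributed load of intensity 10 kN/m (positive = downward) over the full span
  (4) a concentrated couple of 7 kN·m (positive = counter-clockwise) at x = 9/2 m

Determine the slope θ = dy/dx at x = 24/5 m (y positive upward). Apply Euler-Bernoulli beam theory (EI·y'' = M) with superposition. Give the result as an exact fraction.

Load 1 — triangular load w₀=20 kN/m (0→w₀ over full span):
  θ_1 = (w₀Lx²/4-w₀L²x/3-w₀x⁴/(24L))/EI = (20·6·(24/5)²/4-20·6²·(24/5)/3-20·(24/5)⁴/(24·6))/50000 = -4176/390625 rad
Load 2 — applied couple M₀=4 kN·m at a=12/5 m (b=L-a=18/5):
  θ_2 = M₀a/EI  [x>a] = 4·(12/5)/50000 = 3/15625 rad
Load 3 — uniform load w=10 kN/m over full span:
  θ_3 = -wx(x²-3Lx+3L²)/(6EI) = -10·(24/5)·((24/5)²-3·6·(24/5)+3·6²)/(6·50000) = -558/78125 rad
Load 4 — applied couple M₀=7 kN·m at a=9/2 m (b=L-a=3/2):
  θ_4 = M₀a/EI  [x>a] = 7·(9/2)/50000 = 63/100000 rad
Superposition: θ = Σ θ_i = -212637/12500000 rad ≈ -0.017011 rad

θ(24/5) = -212637/12500000 rad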